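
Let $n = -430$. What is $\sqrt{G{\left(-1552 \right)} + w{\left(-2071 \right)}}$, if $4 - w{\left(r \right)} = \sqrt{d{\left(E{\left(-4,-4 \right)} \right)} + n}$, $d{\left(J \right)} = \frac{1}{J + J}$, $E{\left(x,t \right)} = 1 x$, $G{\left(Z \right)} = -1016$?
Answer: $\frac{\sqrt{-4048 - i \sqrt{6882}}}{2} \approx 0.32595 - 31.814 i$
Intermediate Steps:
$E{\left(x,t \right)} = x$
$d{\left(J \right)} = \frac{1}{2 J}$
$w{\left(r \right)} = 4 - \frac{i \sqrt{6882}}{4}$ ($w{\left(r \right)} = 4 - \sqrt{\frac{1}{2 \left(-4\right)} - 430} = 4 - \sqrt{\frac{1}{2} \left(- \frac{1}{4}\right) - 430} = 4 - \sqrt{- \frac{1}{8} - 430} = 4 - \sqrt{- \frac{3441}{8}} = 4 - \frac{i \sqrt{6882}}{4}$)
$\sqrt{G{\left(-1552 \right)} + w{\left(-2071 \right)}} = \sqrt{-1016 + \left(4 - \frac{i \sqrt{6882}}{4}\right)} = \sqrt{-1012 - \frac{i \sqrt{6882}}{4}}$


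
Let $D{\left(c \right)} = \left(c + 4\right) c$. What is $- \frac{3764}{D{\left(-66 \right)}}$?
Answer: $- \frac{941}{1023} \approx -0.91984$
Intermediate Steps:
$D{\left(c \right)} = c \left(4 + c\right)$ ($D{\left(c \right)} = \left(4 + c\right) c = c \left(4 + c\right)$)
$- \frac{3764}{D{\left(-66 \right)}} = - \frac{3764}{\left(-66\right) \left(4 - 66\right)} = - \frac{3764}{\left(-66\right) \left(-62\right)} = - \frac{3764}{4092} = \left(-3764\right) \frac{1}{4092} = - \frac{941}{1023}$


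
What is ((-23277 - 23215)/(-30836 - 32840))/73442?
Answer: 11623/1169123198 ≈ 9.9416e-6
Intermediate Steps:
((-23277 - 23215)/(-30836 - 32840))/73442 = -46492/(-63676)*(1/73442) = -46492*(-1/63676)*(1/73442) = (11623/15919)*(1/73442) = 11623/1169123198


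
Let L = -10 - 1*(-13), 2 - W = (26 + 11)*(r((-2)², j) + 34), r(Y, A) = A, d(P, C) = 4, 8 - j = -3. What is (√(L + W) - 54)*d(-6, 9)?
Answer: -216 + 8*I*√415 ≈ -216.0 + 162.97*I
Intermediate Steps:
j = 11 (j = 8 - 1*(-3) = 8 + 3 = 11)
W = -1663 (W = 2 - (26 + 11)*(11 + 34) = 2 - 37*45 = 2 - 1*1665 = 2 - 1665 = -1663)
L = 3 (L = -10 + 13 = 3)
(√(L + W) - 54)*d(-6, 9) = (√(3 - 1663) - 54)*4 = (√(-1660) - 54)*4 = (2*I*√415 - 54)*4 = (-54 + 2*I*√415)*4 = -216 + 8*I*√415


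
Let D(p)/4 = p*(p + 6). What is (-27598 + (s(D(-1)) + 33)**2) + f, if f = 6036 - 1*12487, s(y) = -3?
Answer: -33149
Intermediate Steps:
D(p) = 4*p*(6 + p) (D(p) = 4*(p*(p + 6)) = 4*(p*(6 + p)) = 4*p*(6 + p))
f = -6451 (f = 6036 - 12487 = -6451)
(-27598 + (s(D(-1)) + 33)**2) + f = (-27598 + (-3 + 33)**2) - 6451 = (-27598 + 30**2) - 6451 = (-27598 + 900) - 6451 = -26698 - 6451 = -33149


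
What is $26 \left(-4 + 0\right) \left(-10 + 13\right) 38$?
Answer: $-11856$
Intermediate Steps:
$26 \left(-4 + 0\right) \left(-10 + 13\right) 38 = 26 \left(\left(-4\right) 3\right) 38 = 26 \left(-12\right) 38 = \left(-312\right) 38 = -11856$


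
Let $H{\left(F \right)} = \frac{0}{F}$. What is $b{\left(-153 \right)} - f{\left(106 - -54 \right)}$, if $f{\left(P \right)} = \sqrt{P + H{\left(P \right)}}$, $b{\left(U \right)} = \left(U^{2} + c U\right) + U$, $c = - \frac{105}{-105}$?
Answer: $23103 - 4 \sqrt{10} \approx 23090.0$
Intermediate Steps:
$H{\left(F \right)} = 0$
$c = 1$ ($c = \left(-105\right) \left(- \frac{1}{105}\right) = 1$)
$b{\left(U \right)} = U^{2} + 2 U$ ($b{\left(U \right)} = \left(U^{2} + 1 U\right) + U = \left(U^{2} + U\right) + U = \left(U + U^{2}\right) + U = U^{2} + 2 U$)
$f{\left(P \right)} = \sqrt{P}$ ($f{\left(P \right)} = \sqrt{P + 0} = \sqrt{P}$)
$b{\left(-153 \right)} - f{\left(106 - -54 \right)} = - 153 \left(2 - 153\right) - \sqrt{106 - -54} = \left(-153\right) \left(-151\right) - \sqrt{106 + 54} = 23103 - \sqrt{160} = 23103 - 4 \sqrt{10}$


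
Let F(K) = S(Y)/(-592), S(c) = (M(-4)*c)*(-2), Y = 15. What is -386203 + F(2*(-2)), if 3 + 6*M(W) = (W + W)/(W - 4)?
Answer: -114316093/296 ≈ -3.8620e+5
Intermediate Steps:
M(W) = -½ + W/(3*(-4 + W)) (M(W) = -½ + ((W + W)/(W - 4))/6 = -½ + ((2*W)/(-4 + W))/6 = -½ + (2*W/(-4 + W))/6 = -½ + W/(3*(-4 + W)))
S(c) = 2*c/3 (S(c) = (((12 - 1*(-4))/(6*(-4 - 4)))*c)*(-2) = (((⅙)*(12 + 4)/(-8))*c)*(-2) = (((⅙)*(-⅛)*16)*c)*(-2) = -c/3*(-2) = 2*c/3)
F(K) = -5/296 (F(K) = ((⅔)*15)/(-592) = 10*(-1/592) = -5/296)
-386203 + F(2*(-2)) = -386203 - 5/296 = -114316093/296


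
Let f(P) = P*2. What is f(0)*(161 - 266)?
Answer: 0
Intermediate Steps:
f(P) = 2*P
f(0)*(161 - 266) = (2*0)*(161 - 266) = 0*(-105) = 0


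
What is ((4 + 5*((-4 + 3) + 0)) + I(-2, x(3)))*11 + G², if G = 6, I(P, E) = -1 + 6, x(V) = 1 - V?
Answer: 80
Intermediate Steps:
I(P, E) = 5
((4 + 5*((-4 + 3) + 0)) + I(-2, x(3)))*11 + G² = ((4 + 5*((-4 + 3) + 0)) + 5)*11 + 6² = ((4 + 5*(-1 + 0)) + 5)*11 + 36 = ((4 + 5*(-1)) + 5)*11 + 36 = ((4 - 5) + 5)*11 + 36 = (-1 + 5)*11 + 36 = 4*11 + 36 = 44 + 36 = 80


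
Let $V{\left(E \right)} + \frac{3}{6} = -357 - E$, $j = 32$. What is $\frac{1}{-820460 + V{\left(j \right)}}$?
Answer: $- \frac{2}{1641699} \approx -1.2182 \cdot 10^{-6}$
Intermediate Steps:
$V{\left(E \right)} = - \frac{715}{2} - E$ ($V{\left(E \right)} = - \frac{1}{2} - \left(357 + E\right) = - \frac{715}{2} - E$)
$\frac{1}{-820460 + V{\left(j \right)}} = \frac{1}{-820460 - \frac{779}{2}} = \frac{1}{- \frac{1641699}{2}} = - \frac{2}{1641699}$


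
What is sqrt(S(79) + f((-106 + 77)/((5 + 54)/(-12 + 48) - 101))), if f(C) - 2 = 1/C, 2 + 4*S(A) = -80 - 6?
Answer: 11*I*sqrt(4147)/174 ≈ 4.0711*I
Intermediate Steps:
S(A) = -22 (S(A) = -1/2 + (-80 - 6)/4 = -1/2 + (1/4)*(-86) = -1/2 - 43/2 = -22)
f(C) = 2 + 1/C
sqrt(S(79) + f((-106 + 77)/((5 + 54)/(-12 + 48) - 101))) = sqrt(-22 + (2 + 1/((-106 + 77)/((5 + 54)/(-12 + 48) - 101)))) = sqrt(-22 + (2 + 1/(-29/(59/36 - 101)))) = sqrt(-22 + (2 + 1/(-29/(-3577/36)))) = sqrt(-22 + (2 + 1/(-29*(-36/3577)))) = sqrt(-22 + (2 + 1/(1044/3577))) = sqrt(-22 + (2 + 3577/1044)) = sqrt(-22 + 5665/1044) = sqrt(-17303/1044) = 11*I*sqrt(4147)/174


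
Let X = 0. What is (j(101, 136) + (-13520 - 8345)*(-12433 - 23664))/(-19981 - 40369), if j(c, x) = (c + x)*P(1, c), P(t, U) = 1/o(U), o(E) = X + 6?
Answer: -1578521889/120700 ≈ -13078.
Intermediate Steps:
o(E) = 6 (o(E) = 0 + 6 = 6)
P(t, U) = ⅙ (P(t, U) = 1/6 = ⅙)
j(c, x) = c/6 + x/6 (j(c, x) = (c + x)*(⅙) = c/6 + x/6)
(j(101, 136) + (-13520 - 8345)*(-12433 - 23664))/(-19981 - 40369) = (((⅙)*101 + (⅙)*136) + (-13520 - 8345)*(-12433 - 23664))/(-19981 - 40369) = ((101/6 + 68/3) - 21865*(-36097))/(-60350) = (79/2 + 789260905)*(-1/60350) = (1578521889/2)*(-1/60350) = -1578521889/120700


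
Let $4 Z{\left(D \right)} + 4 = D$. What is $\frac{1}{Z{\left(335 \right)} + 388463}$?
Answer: $\frac{4}{1554183} \approx 2.5737 \cdot 10^{-6}$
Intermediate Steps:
$Z{\left(D \right)} = -1 + \frac{D}{4}$
$\frac{1}{Z{\left(335 \right)} + 388463} = \frac{1}{\left(-1 + \frac{1}{4} \cdot 335\right) + 388463} = \frac{1}{\left(-1 + \frac{335}{4}\right) + 388463} = \frac{1}{\frac{331}{4} + 388463} = \frac{1}{\frac{1554183}{4}} = \frac{4}{1554183}$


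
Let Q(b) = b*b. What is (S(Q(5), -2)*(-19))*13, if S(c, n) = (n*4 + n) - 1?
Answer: 2717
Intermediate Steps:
Q(b) = b**2
S(c, n) = -1 + 5*n (S(c, n) = (4*n + n) - 1 = 5*n - 1 = -1 + 5*n)
(S(Q(5), -2)*(-19))*13 = ((-1 + 5*(-2))*(-19))*13 = ((-1 - 10)*(-19))*13 = -11*(-19)*13 = 209*13 = 2717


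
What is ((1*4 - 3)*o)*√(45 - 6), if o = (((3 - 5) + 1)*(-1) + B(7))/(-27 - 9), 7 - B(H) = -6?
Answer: -7*√39/18 ≈ -2.4286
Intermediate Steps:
B(H) = 13 (B(H) = 7 - 1*(-6) = 7 + 6 = 13)
o = -7/18 (o = (((3 - 5) + 1)*(-1) + 13)/(-27 - 9) = ((-2 + 1)*(-1) + 13)/(-36) = (-1*(-1) + 13)*(-1/36) = (1 + 13)*(-1/36) = 14*(-1/36) = -7/18 ≈ -0.38889)
((1*4 - 3)*o)*√(45 - 6) = ((1*4 - 3)*(-7/18))*√(45 - 6) = ((4 - 3)*(-7/18))*√39 = (1*(-7/18))*√39 = -7*√39/18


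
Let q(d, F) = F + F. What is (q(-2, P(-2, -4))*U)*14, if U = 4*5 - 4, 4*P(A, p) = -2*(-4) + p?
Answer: 448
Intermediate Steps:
P(A, p) = 2 + p/4 (P(A, p) = (-2*(-4) + p)/4 = (8 + p)/4 = 2 + p/4)
U = 16 (U = 20 - 4 = 16)
q(d, F) = 2*F
(q(-2, P(-2, -4))*U)*14 = ((2*(2 + (¼)*(-4)))*16)*14 = ((2*(2 - 1))*16)*14 = ((2*1)*16)*14 = (2*16)*14 = 32*14 = 448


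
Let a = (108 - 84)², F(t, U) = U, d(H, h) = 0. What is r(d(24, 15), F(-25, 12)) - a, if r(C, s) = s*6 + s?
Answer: -492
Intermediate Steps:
r(C, s) = 7*s (r(C, s) = 6*s + s = 7*s)
a = 576 (a = 24² = 576)
r(d(24, 15), F(-25, 12)) - a = 7*12 - 1*576 = 84 - 576 = -492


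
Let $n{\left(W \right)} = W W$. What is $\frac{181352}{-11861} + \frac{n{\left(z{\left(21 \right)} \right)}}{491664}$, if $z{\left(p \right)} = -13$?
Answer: $- \frac{89162245219}{5831626704} \approx -15.289$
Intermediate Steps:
$n{\left(W \right)} = W^{2}$
$\frac{181352}{-11861} + \frac{n{\left(z{\left(21 \right)} \right)}}{491664} = \frac{181352}{-11861} + \frac{\left(-13\right)^{2}}{491664} = 181352 \left(- \frac{1}{11861}\right) + 169 \cdot \frac{1}{491664} = - \frac{181352}{11861} + \frac{169}{491664} = - \frac{89162245219}{5831626704}$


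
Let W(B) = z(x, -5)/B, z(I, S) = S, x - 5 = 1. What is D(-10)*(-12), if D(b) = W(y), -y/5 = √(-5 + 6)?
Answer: -12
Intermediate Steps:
x = 6 (x = 5 + 1 = 6)
y = -5 (y = -5*√(-5 + 6) = -5*√1 = -5*1 = -5)
W(B) = -5/B
D(b) = 1 (D(b) = -5/(-5) = -5*(-⅕) = 1)
D(-10)*(-12) = 1*(-12) = -12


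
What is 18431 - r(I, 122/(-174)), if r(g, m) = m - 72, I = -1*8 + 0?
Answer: 1609822/87 ≈ 18504.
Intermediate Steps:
I = -8 (I = -8 + 0 = -8)
r(g, m) = -72 + m
18431 - r(I, 122/(-174)) = 18431 - (-72 + 122/(-174)) = 18431 - (-72 + 122*(-1/174)) = 18431 - (-72 - 61/87) = 18431 - 1*(-6325/87) = 18431 + 6325/87 = 1609822/87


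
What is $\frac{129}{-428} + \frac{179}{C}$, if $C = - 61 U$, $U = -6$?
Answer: $\frac{14699}{78324} \approx 0.18767$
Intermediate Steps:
$C = 366$ ($C = \left(-61\right) \left(-6\right) = 366$)
$\frac{129}{-428} + \frac{179}{C} = \frac{129}{-428} + \frac{179}{366} = 129 \left(- \frac{1}{428}\right) + 179 \cdot \frac{1}{366} = - \frac{129}{428} + \frac{179}{366} = \frac{14699}{78324}$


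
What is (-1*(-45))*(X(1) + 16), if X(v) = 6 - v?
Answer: 945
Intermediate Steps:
(-1*(-45))*(X(1) + 16) = (-1*(-45))*((6 - 1*1) + 16) = 45*((6 - 1) + 16) = 45*(5 + 16) = 45*21 = 945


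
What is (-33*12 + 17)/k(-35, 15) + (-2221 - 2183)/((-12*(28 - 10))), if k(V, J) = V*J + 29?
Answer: 94427/4464 ≈ 21.153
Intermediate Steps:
k(V, J) = 29 + J*V (k(V, J) = J*V + 29 = 29 + J*V)
(-33*12 + 17)/k(-35, 15) + (-2221 - 2183)/((-12*(28 - 10))) = (-33*12 + 17)/(29 + 15*(-35)) + (-2221 - 2183)/((-12*(28 - 10))) = (-396 + 17)/(29 - 525) - 4404/((-12*18)) = -379/(-496) - 4404/(-216) = -379*(-1/496) - 4404*(-1/216) = 379/496 + 367/18 = 94427/4464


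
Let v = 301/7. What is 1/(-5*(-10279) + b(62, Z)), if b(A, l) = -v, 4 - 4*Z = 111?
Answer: 1/51352 ≈ 1.9473e-5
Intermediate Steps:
Z = -107/4 (Z = 1 - ¼*111 = 1 - 111/4 = -107/4 ≈ -26.750)
v = 43 (v = 301*(⅐) = 43)
b(A, l) = -43 (b(A, l) = -1*43 = -43)
1/(-5*(-10279) + b(62, Z)) = 1/(-5*(-10279) - 43) = 1/(51395 - 43) = 1/51352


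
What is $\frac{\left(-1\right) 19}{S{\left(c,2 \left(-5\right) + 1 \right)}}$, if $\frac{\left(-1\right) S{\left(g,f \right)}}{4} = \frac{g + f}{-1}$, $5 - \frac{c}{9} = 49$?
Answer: $\frac{19}{1620} \approx 0.011728$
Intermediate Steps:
$c = -396$ ($c = 45 - 441 = -396$)
$S{\left(g,f \right)} = 4 f + 4 g$ ($S{\left(g,f \right)} = - 4 \frac{g + f}{-1} = - 4 \left(- (f + g)\right) = - 4 \left(- f - g\right) = 4 f + 4 g$)
$\frac{\left(-1\right) 19}{S{\left(c,2 \left(-5\right) + 1 \right)}} = \frac{\left(-1\right) 19}{4 \left(2 \left(-5\right) + 1\right) + 4 \left(-396\right)} = - \frac{19}{4 \left(-10 + 1\right) - 1584} = - \frac{19}{4 \left(-9\right) - 1584} = - \frac{19}{-36 - 1584} = - \frac{19}{-1620} = \left(-19\right) \left(- \frac{1}{1620}\right) = \frac{19}{1620}$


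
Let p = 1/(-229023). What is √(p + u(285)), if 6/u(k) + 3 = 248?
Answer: √174807275855/2671935 ≈ 0.15648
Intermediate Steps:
u(k) = 6/245 (u(k) = 6/(-3 + 248) = 6/245)
p = -1/229023 ≈ -4.3664e-6
√(p + u(285)) = √(-1/229023 + 6/245) = √(1373893/56110635) = √174807275855/2671935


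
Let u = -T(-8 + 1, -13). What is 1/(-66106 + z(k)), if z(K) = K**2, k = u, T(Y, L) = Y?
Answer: -1/66057 ≈ -1.5138e-5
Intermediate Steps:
u = 7 (u = -(-8 + 1) = -1*(-7) = 7)
k = 7
1/(-66106 + z(k)) = 1/(-66106 + 7**2) = 1/(-66106 + 49) = 1/(-66057) = -1/66057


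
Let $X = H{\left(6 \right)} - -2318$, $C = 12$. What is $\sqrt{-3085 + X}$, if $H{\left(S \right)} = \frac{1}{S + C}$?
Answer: $\frac{i \sqrt{27610}}{6} \approx 27.694 i$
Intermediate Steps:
$H{\left(S \right)} = \frac{1}{12 + S}$ ($H{\left(S \right)} = \frac{1}{S + 12} = \frac{1}{12 + S}$)
$X = \frac{41725}{18}$ ($X = \frac{1}{12 + 6} - -2318 = \frac{1}{18} + 2318 = \frac{41725}{18} \approx 2318.1$)
$\sqrt{-3085 + X} = \sqrt{-3085 + \frac{41725}{18}} = \sqrt{- \frac{13805}{18}} = \frac{i \sqrt{27610}}{6}$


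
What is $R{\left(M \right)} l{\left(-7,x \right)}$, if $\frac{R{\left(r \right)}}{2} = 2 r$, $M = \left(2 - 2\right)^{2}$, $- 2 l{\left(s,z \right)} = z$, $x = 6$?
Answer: $0$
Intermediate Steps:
$l{\left(s,z \right)} = - \frac{z}{2}$
$M = 0$ ($M = 0^{2} = 0$)
$R{\left(r \right)} = 4 r$ ($R{\left(r \right)} = 2 \cdot 2 r = 4 r$)
$R{\left(M \right)} l{\left(-7,x \right)} = 4 \cdot 0 \left(\left(- \frac{1}{2}\right) 6\right) = 0 \left(-3\right) = 0$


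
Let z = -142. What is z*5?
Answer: -710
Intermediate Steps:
z*5 = -142*5 = -710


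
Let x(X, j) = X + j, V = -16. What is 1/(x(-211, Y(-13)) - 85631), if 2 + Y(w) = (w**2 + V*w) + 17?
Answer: -1/85450 ≈ -1.1703e-5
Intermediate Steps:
Y(w) = 15 + w**2 - 16*w (Y(w) = -2 + ((w**2 - 16*w) + 17) = -2 + (17 + w**2 - 16*w) = 15 + w**2 - 16*w)
1/(x(-211, Y(-13)) - 85631) = 1/((-211 + (15 + (-13)**2 - 16*(-13))) - 85631) = 1/((-211 + (15 + 169 + 208)) - 85631) = 1/((-211 + 392) - 85631) = 1/(181 - 85631) = 1/(-85450) = -1/85450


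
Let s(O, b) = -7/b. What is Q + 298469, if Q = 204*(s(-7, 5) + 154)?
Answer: 1647997/5 ≈ 3.2960e+5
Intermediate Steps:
Q = 155652/5 (Q = 204*(-7/5 + 154) = 204*(763/5) = 155652/5 ≈ 31130.)
Q + 298469 = 155652/5 + 298469 = 1647997/5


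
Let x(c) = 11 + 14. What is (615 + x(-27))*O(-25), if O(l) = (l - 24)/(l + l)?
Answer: 3136/5 ≈ 627.20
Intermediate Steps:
x(c) = 25
O(l) = (-24 + l)/(2*l) (O(l) = (-24 + l)/((2*l)) = (-24 + l)*(1/(2*l)) = (-24 + l)/(2*l))
(615 + x(-27))*O(-25) = (615 + 25)*((½)*(-24 - 25)/(-25)) = 640*((½)*(-1/25)*(-49)) = 640*(49/50) = 3136/5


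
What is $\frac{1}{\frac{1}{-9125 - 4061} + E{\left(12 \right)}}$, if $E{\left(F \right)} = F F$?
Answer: $\frac{13186}{1898783} \approx 0.0069444$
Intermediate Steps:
$E{\left(F \right)} = F^{2}$
$\frac{1}{\frac{1}{-9125 - 4061} + E{\left(12 \right)}} = \frac{1}{\frac{1}{-9125 - 4061} + 12^{2}} = \frac{1}{\frac{1}{-13186} + 144} = \frac{1}{- \frac{1}{13186} + 144} = \frac{1}{\frac{1898783}{13186}} = \frac{13186}{1898783}$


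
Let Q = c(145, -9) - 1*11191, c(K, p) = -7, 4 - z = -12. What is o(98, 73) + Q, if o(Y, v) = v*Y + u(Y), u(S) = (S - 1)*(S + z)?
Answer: 7014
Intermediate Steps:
z = 16 (z = 4 - 1*(-12) = 4 + 12 = 16)
u(S) = (-1 + S)*(16 + S) (u(S) = (S - 1)*(S + 16) = (-1 + S)*(16 + S))
o(Y, v) = -16 + Y**2 + 15*Y + Y*v (o(Y, v) = v*Y + (-16 + Y**2 + 15*Y) = Y*v + (-16 + Y**2 + 15*Y) = -16 + Y**2 + 15*Y + Y*v)
Q = -11198 (Q = -7 - 1*11191 = -7 - 11191 = -11198)
o(98, 73) + Q = (-16 + 98**2 + 15*98 + 98*73) - 11198 = (-16 + 9604 + 1470 + 7154) - 11198 = 18212 - 11198 = 7014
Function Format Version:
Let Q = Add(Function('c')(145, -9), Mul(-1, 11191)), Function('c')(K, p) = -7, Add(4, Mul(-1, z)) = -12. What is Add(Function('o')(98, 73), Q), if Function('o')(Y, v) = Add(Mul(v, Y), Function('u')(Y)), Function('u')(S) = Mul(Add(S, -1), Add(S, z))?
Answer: 7014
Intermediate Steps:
z = 16 (z = Add(4, Mul(-1, -12)) = Add(4, 12) = 16)
Function('u')(S) = Mul(Add(-1, S), Add(16, S)) (Function('u')(S) = Mul(Add(S, -1), Add(S, 16)) = Mul(Add(-1, S), Add(16, S)))
Function('o')(Y, v) = Add(-16, Pow(Y, 2), Mul(15, Y), Mul(Y, v)) (Function('o')(Y, v) = Add(Mul(v, Y), Add(-16, Pow(Y, 2), Mul(15, Y))) = Add(Mul(Y, v), Add(-16, Pow(Y, 2), Mul(15, Y))) = Add(-16, Pow(Y, 2), Mul(15, Y), Mul(Y, v)))
Q = -11198 (Q = Add(-7, Mul(-1, 11191)) = Add(-7, -11191) = -11198)
Add(Function('o')(98, 73), Q) = Add(Add(-16, Pow(98, 2), Mul(15, 98), Mul(98, 73)), -11198) = Add(Add(-16, 9604, 1470, 7154), -11198) = Add(18212, -11198) = 7014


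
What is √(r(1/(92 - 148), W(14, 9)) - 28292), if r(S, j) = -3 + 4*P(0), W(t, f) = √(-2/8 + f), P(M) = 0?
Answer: I*√28295 ≈ 168.21*I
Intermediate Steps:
W(t, f) = √(-¼ + f) (W(t, f) = √(-2*⅛ + f) = √(-¼ + f))
r(S, j) = -3 (r(S, j) = -3 + 4*0 = -3 + 0 = -3)
√(r(1/(92 - 148), W(14, 9)) - 28292) = √(-3 - 28292) = √(-28295) = I*√28295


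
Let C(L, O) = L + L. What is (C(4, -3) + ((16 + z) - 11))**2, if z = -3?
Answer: 100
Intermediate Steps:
C(L, O) = 2*L
(C(4, -3) + ((16 + z) - 11))**2 = (2*4 + ((16 - 3) - 11))**2 = (8 + (13 - 11))**2 = (8 + 2)**2 = 10**2 = 100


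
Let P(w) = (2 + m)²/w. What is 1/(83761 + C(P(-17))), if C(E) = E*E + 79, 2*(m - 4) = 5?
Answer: 16/1341729 ≈ 1.1925e-5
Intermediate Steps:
m = 13/2 (m = 4 + (½)*5 = 4 + 5/2 = 13/2 ≈ 6.5000)
P(w) = 289/(4*w) (P(w) = (2 + 13/2)²/w = (17/2)²/w = 289/(4*w))
C(E) = 79 + E² (C(E) = E² + 79 = 79 + E²)
1/(83761 + C(P(-17))) = 1/(83761 + (79 + ((289/4)/(-17))²)) = 1/(83761 + (79 + ((289/4)*(-1/17))²)) = 1/(83761 + (79 + (-17/4)²)) = 1/(83761 + (79 + 289/16)) = 1/(83761 + 1553/16) = 1/(1341729/16) = 16/1341729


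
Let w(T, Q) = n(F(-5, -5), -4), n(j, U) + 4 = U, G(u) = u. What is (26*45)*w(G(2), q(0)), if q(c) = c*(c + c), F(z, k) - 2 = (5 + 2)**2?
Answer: -9360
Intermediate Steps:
F(z, k) = 51 (F(z, k) = 2 + (5 + 2)**2 = 2 + 7**2 = 2 + 49 = 51)
n(j, U) = -4 + U
q(c) = 2*c**2 (q(c) = c*(2*c) = 2*c**2)
w(T, Q) = -8 (w(T, Q) = -4 - 4 = -8)
(26*45)*w(G(2), q(0)) = (26*45)*(-8) = 1170*(-8) = -9360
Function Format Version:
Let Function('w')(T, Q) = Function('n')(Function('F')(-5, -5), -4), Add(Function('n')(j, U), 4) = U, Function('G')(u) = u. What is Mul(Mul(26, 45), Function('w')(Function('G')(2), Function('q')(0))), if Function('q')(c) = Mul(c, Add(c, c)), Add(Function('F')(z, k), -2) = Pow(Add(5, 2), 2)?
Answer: -9360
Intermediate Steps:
Function('F')(z, k) = 51 (Function('F')(z, k) = Add(2, Pow(Add(5, 2), 2)) = Add(2, Pow(7, 2)) = Add(2, 49) = 51)
Function('n')(j, U) = Add(-4, U)
Function('q')(c) = Mul(2, Pow(c, 2)) (Function('q')(c) = Mul(c, Mul(2, c)) = Mul(2, Pow(c, 2)))
Function('w')(T, Q) = -8 (Function('w')(T, Q) = Add(-4, -4) = -8)
Mul(Mul(26, 45), Function('w')(Function('G')(2), Function('q')(0))) = Mul(Mul(26, 45), -8) = Mul(1170, -8) = -9360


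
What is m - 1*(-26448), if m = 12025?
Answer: 38473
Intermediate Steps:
m - 1*(-26448) = 12025 - 1*(-26448) = 12025 + 26448 = 38473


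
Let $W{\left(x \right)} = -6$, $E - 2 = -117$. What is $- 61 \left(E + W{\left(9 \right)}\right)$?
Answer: $7381$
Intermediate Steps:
$E = -115$ ($E = 2 - 117 = -115$)
$- 61 \left(E + W{\left(9 \right)}\right) = - 61 \left(-115 - 6\right) = \left(-61\right) \left(-121\right) = 7381$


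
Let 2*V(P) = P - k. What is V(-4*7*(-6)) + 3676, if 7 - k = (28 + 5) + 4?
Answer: 3775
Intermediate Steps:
k = -30 (k = 7 - ((28 + 5) + 4) = 7 - (33 + 4) = 7 - 1*37 = 7 - 37 = -30)
V(P) = 15 + P/2 (V(P) = (P - 1*(-30))/2 = (P + 30)/2 = (30 + P)/2 = 15 + P/2)
V(-4*7*(-6)) + 3676 = (15 + (-4*7*(-6))/2) + 3676 = (15 + (-28*(-6))/2) + 3676 = (15 + (1/2)*168) + 3676 = (15 + 84) + 3676 = 99 + 3676 = 3775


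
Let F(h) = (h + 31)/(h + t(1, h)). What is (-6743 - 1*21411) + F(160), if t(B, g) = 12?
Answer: -4842297/172 ≈ -28153.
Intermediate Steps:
F(h) = (31 + h)/(12 + h) (F(h) = (h + 31)/(h + 12) = (31 + h)/(12 + h))
(-6743 - 1*21411) + F(160) = (-6743 - 1*21411) + (31 + 160)/(12 + 160) = (-6743 - 21411) + 191/172 = -28154 + (1/172)*191 = -28154 + 191/172 = -4842297/172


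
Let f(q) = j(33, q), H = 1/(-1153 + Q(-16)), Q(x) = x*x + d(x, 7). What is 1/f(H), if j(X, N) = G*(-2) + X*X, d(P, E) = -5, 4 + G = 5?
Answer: 1/1087 ≈ 0.00091996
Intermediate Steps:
G = 1 (G = -4 + 5 = 1)
Q(x) = -5 + x**2 (Q(x) = x*x - 5 = x**2 - 5 = -5 + x**2)
H = -1/902 (H = 1/(-1153 + (-5 + (-16)**2)) = 1/(-1153 + (-5 + 256)) = 1/(-1153 + 251) = 1/(-902) = -1/902 ≈ -0.0011086)
j(X, N) = -2 + X**2 (j(X, N) = 1*(-2) + X*X = -2 + X**2)
f(q) = 1087 (f(q) = -2 + 33**2 = -2 + 1089 = 1087)
1/f(H) = 1/1087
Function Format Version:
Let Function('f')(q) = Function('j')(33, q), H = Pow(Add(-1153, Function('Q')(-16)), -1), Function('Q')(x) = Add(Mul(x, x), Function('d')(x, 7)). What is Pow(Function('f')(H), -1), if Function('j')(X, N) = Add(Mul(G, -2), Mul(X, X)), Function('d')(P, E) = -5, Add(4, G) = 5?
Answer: Rational(1, 1087) ≈ 0.00091996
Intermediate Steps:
G = 1 (G = Add(-4, 5) = 1)
Function('Q')(x) = Add(-5, Pow(x, 2)) (Function('Q')(x) = Add(Mul(x, x), -5) = Add(Pow(x, 2), -5) = Add(-5, Pow(x, 2)))
H = Rational(-1, 902) (H = Pow(Add(-1153, Add(-5, Pow(-16, 2))), -1) = Pow(Add(-1153, Add(-5, 256)), -1) = Pow(Add(-1153, 251), -1) = Pow(-902, -1) = Rational(-1, 902) ≈ -0.0011086)
Function('j')(X, N) = Add(-2, Pow(X, 2)) (Function('j')(X, N) = Add(Mul(1, -2), Mul(X, X)) = Add(-2, Pow(X, 2)))
Function('f')(q) = 1087 (Function('f')(q) = Add(-2, Pow(33, 2)) = Add(-2, 1089) = 1087)
Pow(Function('f')(H), -1) = Pow(1087, -1) = Rational(1, 1087)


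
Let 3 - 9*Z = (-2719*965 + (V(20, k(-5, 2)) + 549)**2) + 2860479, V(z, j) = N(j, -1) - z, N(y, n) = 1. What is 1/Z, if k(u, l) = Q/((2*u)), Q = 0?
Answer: -9/517541 ≈ -1.7390e-5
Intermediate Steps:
k(u, l) = 0 (k(u, l) = 0/((2*u)) = 0*(1/(2*u)) = 0)
V(z, j) = 1 - z
Z = -517541/9 (Z = 1/3 - ((-2719*965 + ((1 - 1*20) + 549)**2) + 2860479)/9 = 1/3 - ((-2623835 + ((1 - 20) + 549)**2) + 2860479)/9 = 1/3 - ((-2623835 + (-19 + 549)**2) + 2860479)/9 = 1/3 - ((-2623835 + 530**2) + 2860479)/9 = 1/3 - ((-2623835 + 280900) + 2860479)/9 = 1/3 - (-2342935 + 2860479)/9 = 1/3 - 1/9*517544 = 1/3 - 517544/9 = -517541/9 ≈ -57505.)
1/Z = 1/(-517541/9) = -9/517541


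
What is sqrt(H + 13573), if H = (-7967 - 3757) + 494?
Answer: sqrt(2343) ≈ 48.405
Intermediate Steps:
H = -11230 (H = -11724 + 494 = -11230)
sqrt(H + 13573) = sqrt(-11230 + 13573) = sqrt(2343)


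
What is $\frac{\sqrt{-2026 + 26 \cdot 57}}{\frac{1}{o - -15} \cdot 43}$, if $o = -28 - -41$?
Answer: $\frac{112 i \sqrt{34}}{43} \approx 15.188 i$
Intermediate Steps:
$o = 13$ ($o = -28 + 41 = 13$)
$\frac{\sqrt{-2026 + 26 \cdot 57}}{\frac{1}{o - -15} \cdot 43} = \frac{\sqrt{-2026 + 26 \cdot 57}}{\frac{1}{13 - -15} \cdot 43} = \frac{\sqrt{-2026 + 1482}}{\frac{1}{13 + \left(-18 + 33\right)} 43} = \frac{\sqrt{-544}}{\frac{1}{13 + 15} \cdot 43} = \frac{4 i \sqrt{34}}{\frac{1}{28} \cdot 43} = \frac{4 i \sqrt{34}}{\frac{43}{28}} = 4 i \sqrt{34} \cdot \frac{28}{43} = \frac{112 i \sqrt{34}}{43}$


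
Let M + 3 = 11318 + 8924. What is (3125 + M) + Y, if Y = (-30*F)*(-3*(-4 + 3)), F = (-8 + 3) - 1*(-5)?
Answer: 23364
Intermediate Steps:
M = 20239 (M = -3 + (11318 + 8924) = -3 + 20242 = 20239)
F = 0 (F = -5 + 5 = 0)
Y = 0 (Y = (-30*0)*(-3*(-4 + 3)) = 0*(-3*(-1)) = 0*(-1*(-3)) = 0*3 = 0)
(3125 + M) + Y = (3125 + 20239) + 0 = 23364 + 0 = 23364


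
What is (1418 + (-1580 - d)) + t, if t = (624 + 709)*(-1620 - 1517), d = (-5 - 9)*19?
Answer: -4181517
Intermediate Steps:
d = -266 (d = -14*19 = -266)
t = -4181621 (t = 1333*(-3137) = -4181621)
(1418 + (-1580 - d)) + t = (1418 + (-1580 - 1*(-266))) - 4181621 = (1418 + (-1580 + 266)) - 4181621 = (1418 - 1314) - 4181621 = 104 - 4181621 = -4181517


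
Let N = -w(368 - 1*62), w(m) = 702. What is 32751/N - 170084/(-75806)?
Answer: -43765247/985478 ≈ -44.410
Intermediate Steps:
N = -702 (N = -1*702 = -702)
32751/N - 170084/(-75806) = 32751/(-702) - 170084/(-75806) = 32751*(-1/702) - 170084*(-1/75806) = -1213/26 + 85042/37903 = -43765247/985478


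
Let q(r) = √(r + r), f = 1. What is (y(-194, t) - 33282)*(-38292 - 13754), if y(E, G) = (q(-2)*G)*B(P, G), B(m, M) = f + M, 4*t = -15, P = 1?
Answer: 1732194972 - 4293795*I/4 ≈ 1.7322e+9 - 1.0734e+6*I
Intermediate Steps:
t = -15/4 (t = (¼)*(-15) = -15/4 ≈ -3.7500)
B(m, M) = 1 + M
q(r) = √2*√r (q(r) = √(2*r) = √2*√r)
y(E, G) = 2*I*G*(1 + G) (y(E, G) = ((√2*√(-2))*G)*(1 + G) = ((√2*(I*√2))*G)*(1 + G) = ((2*I)*G)*(1 + G) = (2*I*G)*(1 + G) = 2*I*G*(1 + G))
(y(-194, t) - 33282)*(-38292 - 13754) = (2*I*(-15/4)*(1 - 15/4) - 33282)*(-38292 - 13754) = (2*I*(-15/4)*(-11/4) - 33282)*(-52046) = (165*I/8 - 33282)*(-52046) = (-33282 + 165*I/8)*(-52046) = 1732194972 - 4293795*I/4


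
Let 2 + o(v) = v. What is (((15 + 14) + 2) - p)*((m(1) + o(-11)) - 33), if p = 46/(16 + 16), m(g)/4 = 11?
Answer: -473/8 ≈ -59.125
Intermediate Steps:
o(v) = -2 + v
m(g) = 44 (m(g) = 4*11 = 44)
p = 23/16 (p = 46/32 = 46*(1/32) = 23/16 ≈ 1.4375)
(((15 + 14) + 2) - p)*((m(1) + o(-11)) - 33) = (((15 + 14) + 2) - 1*23/16)*((44 + (-2 - 11)) - 33) = ((29 + 2) - 23/16)*((44 - 13) - 33) = (31 - 23/16)*(31 - 33) = (473/16)*(-2) = -473/8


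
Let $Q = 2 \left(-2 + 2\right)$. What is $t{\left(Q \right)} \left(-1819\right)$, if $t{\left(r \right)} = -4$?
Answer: $7276$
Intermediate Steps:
$Q = 0$ ($Q = 2 \cdot 0 = 0$)
$t{\left(Q \right)} \left(-1819\right) = \left(-4\right) \left(-1819\right) = 7276$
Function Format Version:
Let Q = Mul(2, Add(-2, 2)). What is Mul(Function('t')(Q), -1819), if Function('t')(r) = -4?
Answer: 7276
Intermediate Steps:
Q = 0 (Q = Mul(2, 0) = 0)
Mul(Function('t')(Q), -1819) = Mul(-4, -1819) = 7276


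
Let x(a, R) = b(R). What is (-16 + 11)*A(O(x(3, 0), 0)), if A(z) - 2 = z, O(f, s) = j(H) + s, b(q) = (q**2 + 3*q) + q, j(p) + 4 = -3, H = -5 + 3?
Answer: 25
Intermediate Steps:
H = -2
j(p) = -7 (j(p) = -4 - 3 = -7)
b(q) = q**2 + 4*q
x(a, R) = R*(4 + R)
O(f, s) = -7 + s
A(z) = 2 + z
(-16 + 11)*A(O(x(3, 0), 0)) = (-16 + 11)*(2 + (-7 + 0)) = -5*(2 - 7) = -5*(-5) = 25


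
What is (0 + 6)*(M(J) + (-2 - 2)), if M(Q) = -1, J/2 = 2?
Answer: -30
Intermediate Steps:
J = 4 (J = 2*2 = 4)
(0 + 6)*(M(J) + (-2 - 2)) = (0 + 6)*(-1 + (-2 - 2)) = 6*(-1 - 4) = 6*(-5) = -30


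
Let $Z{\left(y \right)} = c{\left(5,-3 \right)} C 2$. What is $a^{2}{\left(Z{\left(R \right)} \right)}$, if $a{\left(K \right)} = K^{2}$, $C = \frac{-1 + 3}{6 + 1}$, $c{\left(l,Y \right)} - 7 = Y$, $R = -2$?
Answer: $\frac{65536}{2401} \approx 27.295$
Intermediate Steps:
$c{\left(l,Y \right)} = 7 + Y$
$C = \frac{2}{7} \approx 0.28571$
$Z{\left(y \right)} = \frac{16}{7}$ ($Z{\left(y \right)} = \left(7 - 3\right) \frac{2}{7} \cdot 2 = 4 \cdot \frac{2}{7} \cdot 2 = \frac{8}{7} \cdot 2 = \frac{16}{7}$)
$a^{2}{\left(Z{\left(R \right)} \right)} = \left(\left(\frac{16}{7}\right)^{2}\right)^{2} = \left(\frac{256}{49}\right)^{2} = \frac{65536}{2401}$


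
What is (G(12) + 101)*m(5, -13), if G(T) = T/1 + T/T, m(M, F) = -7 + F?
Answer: -2280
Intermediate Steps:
G(T) = 1 + T (G(T) = T*1 + 1 = T + 1 = 1 + T)
(G(12) + 101)*m(5, -13) = ((1 + 12) + 101)*(-7 - 13) = (13 + 101)*(-20) = 114*(-20) = -2280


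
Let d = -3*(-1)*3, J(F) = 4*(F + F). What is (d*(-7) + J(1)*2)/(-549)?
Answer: 47/549 ≈ 0.085610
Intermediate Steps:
J(F) = 8*F (J(F) = 4*(2*F) = 8*F)
d = 9 (d = 3*3 = 9)
(d*(-7) + J(1)*2)/(-549) = (9*(-7) + (8*1)*2)/(-549) = (-63 + 8*2)*(-1/549) = (-63 + 16)*(-1/549) = -47*(-1/549) = 47/549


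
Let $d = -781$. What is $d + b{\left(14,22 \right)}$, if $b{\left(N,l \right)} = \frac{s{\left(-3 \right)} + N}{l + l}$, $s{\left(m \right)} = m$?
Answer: $- \frac{3123}{4} \approx -780.75$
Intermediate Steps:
$b{\left(N,l \right)} = \frac{-3 + N}{2 l}$ ($b{\left(N,l \right)} = \frac{-3 + N}{l + l} = \frac{-3 + N}{2 l}$)
$d + b{\left(14,22 \right)} = -781 + \frac{-3 + 14}{2 \cdot 22} = -781 + \frac{1}{2} \cdot \frac{1}{22} \cdot 11 = -781 + \frac{1}{4} = - \frac{3123}{4}$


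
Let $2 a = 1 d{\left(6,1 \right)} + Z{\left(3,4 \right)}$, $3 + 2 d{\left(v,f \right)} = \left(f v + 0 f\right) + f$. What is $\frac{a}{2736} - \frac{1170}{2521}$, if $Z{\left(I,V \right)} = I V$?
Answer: $- \frac{3183473}{6897456} \approx -0.46154$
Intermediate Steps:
$d{\left(v,f \right)} = - \frac{3}{2} + \frac{f}{2} + \frac{f v}{2}$ ($d{\left(v,f \right)} = - \frac{3}{2} + \frac{\left(f v + 0 f\right) + f}{2} = - \frac{3}{2} + \frac{\left(f v + 0\right) + f}{2} = - \frac{3}{2} + \frac{f v + f}{2} = - \frac{3}{2} + \frac{f + f v}{2} = - \frac{3}{2} + \left(\frac{f}{2} + \frac{f v}{2}\right) = - \frac{3}{2} + \frac{f}{2} + \frac{f v}{2}$)
$a = 7$ ($a = \frac{1 \left(- \frac{3}{2} + \frac{1}{2} \cdot 1 + \frac{1}{2} \cdot 1 \cdot 6\right) + 3 \cdot 4}{2} = \frac{1 \left(- \frac{3}{2} + \frac{1}{2} + 3\right) + 12}{2} = \frac{1 \cdot 2 + 12}{2} = \frac{2 + 12}{2} = \frac{1}{2} \cdot 14 = 7$)
$\frac{a}{2736} - \frac{1170}{2521} = \frac{7}{2736} - \frac{1170}{2521} = - \frac{3183473}{6897456}$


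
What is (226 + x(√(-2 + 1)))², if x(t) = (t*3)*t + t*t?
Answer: 49284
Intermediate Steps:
x(t) = 4*t² (x(t) = (3*t)*t + t² = 3*t² + t² = 4*t²)
(226 + x(√(-2 + 1)))² = (226 + 4*(√(-2 + 1))²)² = (226 + 4*(√(-1))²)² = (226 + 4*I²)² = (226 + 4*(-1))² = (226 - 4)² = 222² = 49284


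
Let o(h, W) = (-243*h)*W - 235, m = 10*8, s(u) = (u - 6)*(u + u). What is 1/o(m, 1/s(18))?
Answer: -1/280 ≈ -0.0035714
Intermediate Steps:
s(u) = 2*u*(-6 + u) (s(u) = (-6 + u)*(2*u) = 2*u*(-6 + u))
m = 80
o(h, W) = -235 - 243*W*h (o(h, W) = -243*W*h - 235 = -235 - 243*W*h)
1/o(m, 1/s(18)) = 1/(-235 - 243*80/2*18*(-6 + 18)) = 1/(-235 - 243*80/2*18*12) = 1/(-235 - 243*80/432) = 1/(-235 - 243*1/432*80) = 1/(-235 - 45) = 1/(-280) = -1/280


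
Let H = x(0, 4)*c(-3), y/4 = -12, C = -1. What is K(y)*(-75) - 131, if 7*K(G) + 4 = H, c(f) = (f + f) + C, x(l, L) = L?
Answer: 1483/7 ≈ 211.86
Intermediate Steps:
y = -48 (y = 4*(-12) = -48)
c(f) = -1 + 2*f (c(f) = (f + f) - 1 = 2*f - 1 = -1 + 2*f)
H = -28 (H = 4*(-1 + 2*(-3)) = 4*(-1 - 6) = 4*(-7) = -28)
K(G) = -32/7 (K(G) = -4/7 + (⅐)*(-28) = -4/7 - 4 = -32/7)
K(y)*(-75) - 131 = -32/7*(-75) - 131 = 2400/7 - 131 = 1483/7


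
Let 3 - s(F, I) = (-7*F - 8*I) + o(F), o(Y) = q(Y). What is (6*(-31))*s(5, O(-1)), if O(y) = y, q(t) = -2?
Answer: -5952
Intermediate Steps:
o(Y) = -2
s(F, I) = 5 + 7*F + 8*I (s(F, I) = 3 - ((-7*F - 8*I) - 2) = 3 - ((-8*I - 7*F) - 2) = 3 - (-2 - 8*I - 7*F) = 3 + (2 + 7*F + 8*I) = 5 + 7*F + 8*I)
(6*(-31))*s(5, O(-1)) = (6*(-31))*(5 + 7*5 + 8*(-1)) = -186*(5 + 35 - 8) = -186*32 = -5952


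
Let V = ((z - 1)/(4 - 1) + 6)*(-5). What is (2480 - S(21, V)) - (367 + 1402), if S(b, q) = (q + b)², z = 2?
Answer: 5375/9 ≈ 597.22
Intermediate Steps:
V = -95/3 (V = ((2 - 1)/(4 - 1) + 6)*(-5) = (1/3 + 6)*(-5) = (1*(⅓) + 6)*(-5) = (⅓ + 6)*(-5) = (19/3)*(-5) = -95/3 ≈ -31.667)
S(b, q) = (b + q)²
(2480 - S(21, V)) - (367 + 1402) = (2480 - (21 - 95/3)²) - (367 + 1402) = (2480 - (-32/3)²) - 1*1769 = (2480 - 1*1024/9) - 1769 = (2480 - 1024/9) - 1769 = 21296/9 - 1769 = 5375/9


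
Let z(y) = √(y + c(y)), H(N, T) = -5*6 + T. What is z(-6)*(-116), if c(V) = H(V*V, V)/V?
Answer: 0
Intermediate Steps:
H(N, T) = -30 + T
c(V) = (-30 + V)/V
z(y) = √(y + (-30 + y)/y)
z(-6)*(-116) = √(1 - 6 - 30/(-6))*(-116) = √(1 - 6 - 30*(-⅙))*(-116) = √(1 - 6 + 5)*(-116) = √0*(-116) = 0*(-116) = 0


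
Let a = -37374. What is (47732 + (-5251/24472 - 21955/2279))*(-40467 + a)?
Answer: -207177321373575507/55771688 ≈ -3.7147e+9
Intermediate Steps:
(47732 + (-5251/24472 - 21955/2279))*(-40467 + a) = (47732 + (-5251/24472 - 21955/2279))*(-40467 - 37374) = (47732 + (-5251*1/24472 - 21955*1/2279))*(-77841) = (47732 + (-5251/24472 - 21955/2279))*(-77841) = (47732 - 549249789/55771688)*(-77841) = (2661544961827/55771688)*(-77841) = -207177321373575507/55771688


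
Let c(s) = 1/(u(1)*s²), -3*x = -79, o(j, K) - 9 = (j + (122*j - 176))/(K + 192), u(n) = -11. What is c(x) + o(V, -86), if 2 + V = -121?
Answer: -985211455/7277006 ≈ -135.39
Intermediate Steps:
V = -123 (V = -2 - 121 = -123)
o(j, K) = 9 + (-176 + 123*j)/(192 + K) (o(j, K) = 9 + (j + (122*j - 176))/(K + 192) = 9 + (j + (-176 + 122*j))/(192 + K) = 9 + (-176 + 123*j)/(192 + K))
x = 79/3 (x = -⅓*(-79) = 79/3 ≈ 26.333)
c(s) = -1/(11*s²) (c(s) = 1/(-11*s²) = -1/(11*s²))
c(x) + o(V, -86) = -1/(11*(79/3)²) + (1552 + 9*(-86) + 123*(-123))/(192 - 86) = -1/11*9/6241 + (1552 - 774 - 15129)/106 = -9/68651 + (1/106)*(-14351) = -9/68651 - 14351/106 = -985211455/7277006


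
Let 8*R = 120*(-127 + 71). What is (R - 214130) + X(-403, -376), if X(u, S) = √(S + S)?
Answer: -214970 + 4*I*√47 ≈ -2.1497e+5 + 27.423*I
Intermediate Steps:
R = -840 (R = (120*(-127 + 71))/8 = (120*(-56))/8 = (⅛)*(-6720) = -840)
X(u, S) = √2*√S (X(u, S) = √(2*S) = √2*√S)
(R - 214130) + X(-403, -376) = (-840 - 214130) + √2*√(-376) = -214970 + √2*(2*I*√94) = -214970 + 4*I*√47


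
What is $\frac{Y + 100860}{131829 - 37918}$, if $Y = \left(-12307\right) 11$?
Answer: $- \frac{34517}{93911} \approx -0.36755$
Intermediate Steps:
$Y = -135377$
$\frac{Y + 100860}{131829 - 37918} = \frac{-135377 + 100860}{131829 - 37918} = - \frac{34517}{93911}$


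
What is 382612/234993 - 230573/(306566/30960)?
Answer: -838694826594524/36020432019 ≈ -23284.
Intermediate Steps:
382612/234993 - 230573/(306566/30960) = 382612*(1/234993) - 230573/(306566*(1/30960)) = 382612/234993 - 230573/153283/15480 = 382612/234993 - 230573*15480/153283 = 382612/234993 - 3569270040/153283 = -838694826594524/36020432019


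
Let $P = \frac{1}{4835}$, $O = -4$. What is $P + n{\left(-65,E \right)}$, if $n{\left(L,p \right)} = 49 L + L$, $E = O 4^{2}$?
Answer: $- \frac{15713749}{4835} \approx -3250.0$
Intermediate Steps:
$E = -64$ ($E = - 4 \cdot 4^{2} = \left(-4\right) 16 = -64$)
$P = \frac{1}{4835} \approx 0.00020683$
$n{\left(L,p \right)} = 50 L$
$P + n{\left(-65,E \right)} = \frac{1}{4835} + 50 \left(-65\right) = \frac{1}{4835} - 3250 = - \frac{15713749}{4835}$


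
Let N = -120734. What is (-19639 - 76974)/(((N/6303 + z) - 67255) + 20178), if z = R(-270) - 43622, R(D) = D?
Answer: 608951739/573498341 ≈ 1.0618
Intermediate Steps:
z = -43892 (z = -270 - 43622 = -43892)
(-19639 - 76974)/(((N/6303 + z) - 67255) + 20178) = (-19639 - 76974)/(((-120734/6303 - 43892) - 67255) + 20178) = -96613/(((-120734*1/6303 - 43892) - 67255) + 20178) = -96613/(((-120734/6303 - 43892) - 67255) + 20178) = -96613/((-276772010/6303 - 67255) + 20178) = -96613/(-700680275/6303 + 20178) = -96613/(-573498341/6303) = -96613*(-6303/573498341) = 608951739/573498341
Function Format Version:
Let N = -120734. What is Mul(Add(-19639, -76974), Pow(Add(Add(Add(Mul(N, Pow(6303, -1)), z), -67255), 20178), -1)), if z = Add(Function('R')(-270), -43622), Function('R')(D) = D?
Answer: Rational(608951739, 573498341) ≈ 1.0618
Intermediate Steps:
z = -43892 (z = Add(-270, -43622) = -43892)
Mul(Add(-19639, -76974), Pow(Add(Add(Add(Mul(N, Pow(6303, -1)), z), -67255), 20178), -1)) = Mul(Add(-19639, -76974), Pow(Add(Add(Add(Mul(-120734, Pow(6303, -1)), -43892), -67255), 20178), -1)) = Mul(-96613, Pow(Add(Add(Add(Mul(-120734, Rational(1, 6303)), -43892), -67255), 20178), -1)) = Mul(-96613, Pow(Add(Add(Add(Rational(-120734, 6303), -43892), -67255), 20178), -1)) = Mul(-96613, Pow(Add(Add(Rational(-276772010, 6303), -67255), 20178), -1)) = Mul(-96613, Pow(Add(Rational(-700680275, 6303), 20178), -1)) = Mul(-96613, Pow(Rational(-573498341, 6303), -1)) = Mul(-96613, Rational(-6303, 573498341)) = Rational(608951739, 573498341)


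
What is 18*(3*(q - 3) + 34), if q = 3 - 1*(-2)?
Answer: 720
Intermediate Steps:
q = 5 (q = 3 + 2 = 5)
18*(3*(q - 3) + 34) = 18*(3*(5 - 3) + 34) = 18*(3*2 + 34) = 18*(6 + 34) = 18*40 = 720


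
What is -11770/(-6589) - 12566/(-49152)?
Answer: 30059837/14721024 ≈ 2.0420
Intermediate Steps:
-11770/(-6589) - 12566/(-49152) = -11770*(-1/6589) - 12566*(-1/49152) = 1070/599 + 6283/24576 = 30059837/14721024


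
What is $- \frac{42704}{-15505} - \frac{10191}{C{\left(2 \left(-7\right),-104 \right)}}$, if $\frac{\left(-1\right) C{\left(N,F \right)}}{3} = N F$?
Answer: $\frac{16406787}{3225040} \approx 5.0873$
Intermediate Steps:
$C{\left(N,F \right)} = - 3 F N$ ($C{\left(N,F \right)} = - 3 N F = - 3 F N$)
$- \frac{42704}{-15505} - \frac{10191}{C{\left(2 \left(-7\right),-104 \right)}} = - \frac{42704}{-15505} - \frac{10191}{\left(-3\right) \left(-104\right) 2 \left(-7\right)} = \left(-42704\right) \left(- \frac{1}{15505}\right) - \frac{10191}{\left(-3\right) \left(-104\right) \left(-14\right)} = \frac{42704}{15505} - \frac{10191}{-4368} = \frac{42704}{15505} - - \frac{3397}{1456} = \frac{42704}{15505} + \frac{3397}{1456} = \frac{16406787}{3225040}$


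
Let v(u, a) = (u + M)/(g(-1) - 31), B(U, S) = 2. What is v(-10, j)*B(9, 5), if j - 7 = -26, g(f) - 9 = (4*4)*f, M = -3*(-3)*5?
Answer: -35/19 ≈ -1.8421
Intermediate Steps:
M = 45 (M = 9*5 = 45)
g(f) = 9 + 16*f (g(f) = 9 + (4*4)*f = 9 + 16*f)
j = -19 (j = 7 - 26 = -19)
v(u, a) = -45/38 - u/38 (v(u, a) = (u + 45)/((9 + 16*(-1)) - 31) = (45 + u)/((9 - 16) - 31) = (45 + u)/(-7 - 31) = (45 + u)/(-38) = (45 + u)*(-1/38) = -45/38 - u/38)
v(-10, j)*B(9, 5) = (-45/38 - 1/38*(-10))*2 = (-45/38 + 5/19)*2 = -35/38*2 = -35/19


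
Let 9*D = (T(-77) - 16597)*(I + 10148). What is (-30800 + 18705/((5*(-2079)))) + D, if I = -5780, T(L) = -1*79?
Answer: -5630084783/693 ≈ -8.1242e+6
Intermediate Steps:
T(L) = -79
D = -24280256/3 (D = ((-79 - 16597)*(-5780 + 10148))/9 = (-16676*4368)/9 = (1/9)*(-72840768) = -24280256/3 ≈ -8.0934e+6)
(-30800 + 18705/((5*(-2079)))) + D = (-30800 + 18705/((5*(-2079)))) - 24280256/3 = (-30800 + 18705/(-10395)) - 24280256/3 = (-30800 + 18705*(-1/10395)) - 24280256/3 = (-30800 - 1247/693) - 24280256/3 = -21345647/693 - 24280256/3 = -5630084783/693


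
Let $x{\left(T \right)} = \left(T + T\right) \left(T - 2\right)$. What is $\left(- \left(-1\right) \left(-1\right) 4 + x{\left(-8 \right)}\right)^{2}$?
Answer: $24336$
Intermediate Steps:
$x{\left(T \right)} = 2 T \left(-2 + T\right)$
$\left(- \left(-1\right) \left(-1\right) 4 + x{\left(-8 \right)}\right)^{2} = \left(- \left(-1\right) \left(-1\right) 4 + 2 \left(-8\right) \left(-2 - 8\right)\right)^{2} = \left(- 1 \cdot 4 + 2 \left(-8\right) \left(-10\right)\right)^{2} = \left(\left(-1\right) 4 + 160\right)^{2} = \left(-4 + 160\right)^{2} = 156^{2} = 24336$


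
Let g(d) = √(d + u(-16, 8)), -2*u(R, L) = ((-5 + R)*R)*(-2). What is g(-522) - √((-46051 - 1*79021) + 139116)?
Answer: -2*√3511 + I*√186 ≈ -118.51 + 13.638*I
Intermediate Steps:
u(R, L) = R*(-5 + R) (u(R, L) = -(-5 + R)*R*(-2)/2 = -R*(-5 + R)*(-2)/2 = -(-1)*R*(-5 + R) = R*(-5 + R))
g(d) = √(336 + d) (g(d) = √(d - 16*(-5 - 16)) = √(d - 16*(-21)) = √(d + 336) = √(336 + d))
g(-522) - √((-46051 - 1*79021) + 139116) = √(336 - 522) - √((-46051 - 1*79021) + 139116) = √(-186) - √((-46051 - 79021) + 139116) = I*√186 - √(-125072 + 139116) = I*√186 - √14044 = I*√186 - 2*√3511 = -2*√3511 + I*√186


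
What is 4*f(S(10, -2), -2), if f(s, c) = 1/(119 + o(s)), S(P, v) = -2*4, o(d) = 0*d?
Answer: 4/119 ≈ 0.033613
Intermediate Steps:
o(d) = 0
S(P, v) = -8
f(s, c) = 1/119 (f(s, c) = 1/(119 + 0) = 1/119)
4*f(S(10, -2), -2) = 4*(1/119) = 4/119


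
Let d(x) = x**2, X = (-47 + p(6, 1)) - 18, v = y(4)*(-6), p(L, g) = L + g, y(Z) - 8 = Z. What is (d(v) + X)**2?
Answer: 26275876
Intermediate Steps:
y(Z) = 8 + Z
v = -72 (v = (8 + 4)*(-6) = 12*(-6) = -72)
X = -58 (X = (-47 + (6 + 1)) - 18 = (-47 + 7) - 18 = -40 - 18 = -58)
(d(v) + X)**2 = ((-72)**2 - 58)**2 = (5184 - 58)**2 = 5126**2 = 26275876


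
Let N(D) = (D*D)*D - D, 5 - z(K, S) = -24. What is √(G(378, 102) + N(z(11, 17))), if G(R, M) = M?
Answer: 9*√302 ≈ 156.40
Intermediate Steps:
z(K, S) = 29 (z(K, S) = 5 - 1*(-24) = 5 + 24 = 29)
N(D) = D³ - D (N(D) = D²*D - D = D³ - D)
√(G(378, 102) + N(z(11, 17))) = √(102 + (29³ - 1*29)) = √(102 + (24389 - 29)) = √(102 + 24360) = √24462 = 9*√302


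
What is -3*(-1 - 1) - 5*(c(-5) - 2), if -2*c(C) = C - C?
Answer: 16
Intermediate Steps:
c(C) = 0 (c(C) = -(C - C)/2 = -½*0 = 0)
-3*(-1 - 1) - 5*(c(-5) - 2) = -3*(-1 - 1) - 5*(0 - 2) = -3*(-2) - 5*(-2) = 6 + 10 = 16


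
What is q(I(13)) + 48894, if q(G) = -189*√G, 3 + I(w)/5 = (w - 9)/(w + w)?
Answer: 48894 - 189*I*√2405/13 ≈ 48894.0 - 712.98*I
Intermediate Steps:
I(w) = -15 + 5*(-9 + w)/(2*w) (I(w) = -15 + 5*((w - 9)/(w + w)) = -15 + 5*((-9 + w)/((2*w))) = -15 + 5*((-9 + w)*(1/(2*w))) = -15 + 5*((-9 + w)/(2*w)) = -15 + 5*(-9 + w)/(2*w))
q(I(13)) + 48894 = -189*√130*√(-9 - 5*13)/26 + 48894 = -189*√130*√(-9 - 65)/26 + 48894 = -189*I*√2405/13 + 48894 = 48894 - 189*I*√2405/13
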